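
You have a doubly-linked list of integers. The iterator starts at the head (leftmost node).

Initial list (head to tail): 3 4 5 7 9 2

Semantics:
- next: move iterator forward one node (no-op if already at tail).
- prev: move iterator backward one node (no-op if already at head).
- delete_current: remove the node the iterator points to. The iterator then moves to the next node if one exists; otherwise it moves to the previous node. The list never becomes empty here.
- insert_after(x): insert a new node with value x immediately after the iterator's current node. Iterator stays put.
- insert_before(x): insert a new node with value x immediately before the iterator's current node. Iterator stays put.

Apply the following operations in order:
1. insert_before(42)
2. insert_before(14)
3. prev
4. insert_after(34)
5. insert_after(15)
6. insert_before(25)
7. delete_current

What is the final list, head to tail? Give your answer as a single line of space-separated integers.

Answer: 42 25 15 34 3 4 5 7 9 2

Derivation:
After 1 (insert_before(42)): list=[42, 3, 4, 5, 7, 9, 2] cursor@3
After 2 (insert_before(14)): list=[42, 14, 3, 4, 5, 7, 9, 2] cursor@3
After 3 (prev): list=[42, 14, 3, 4, 5, 7, 9, 2] cursor@14
After 4 (insert_after(34)): list=[42, 14, 34, 3, 4, 5, 7, 9, 2] cursor@14
After 5 (insert_after(15)): list=[42, 14, 15, 34, 3, 4, 5, 7, 9, 2] cursor@14
After 6 (insert_before(25)): list=[42, 25, 14, 15, 34, 3, 4, 5, 7, 9, 2] cursor@14
After 7 (delete_current): list=[42, 25, 15, 34, 3, 4, 5, 7, 9, 2] cursor@15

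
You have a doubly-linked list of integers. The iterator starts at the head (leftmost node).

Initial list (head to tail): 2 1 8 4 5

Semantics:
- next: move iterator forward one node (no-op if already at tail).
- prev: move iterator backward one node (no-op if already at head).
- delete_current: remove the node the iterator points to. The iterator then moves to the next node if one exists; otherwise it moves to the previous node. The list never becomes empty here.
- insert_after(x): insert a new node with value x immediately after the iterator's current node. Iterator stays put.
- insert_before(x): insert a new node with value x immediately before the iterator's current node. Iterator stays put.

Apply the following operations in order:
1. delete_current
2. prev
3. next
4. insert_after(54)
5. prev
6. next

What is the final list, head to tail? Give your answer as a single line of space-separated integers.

After 1 (delete_current): list=[1, 8, 4, 5] cursor@1
After 2 (prev): list=[1, 8, 4, 5] cursor@1
After 3 (next): list=[1, 8, 4, 5] cursor@8
After 4 (insert_after(54)): list=[1, 8, 54, 4, 5] cursor@8
After 5 (prev): list=[1, 8, 54, 4, 5] cursor@1
After 6 (next): list=[1, 8, 54, 4, 5] cursor@8

Answer: 1 8 54 4 5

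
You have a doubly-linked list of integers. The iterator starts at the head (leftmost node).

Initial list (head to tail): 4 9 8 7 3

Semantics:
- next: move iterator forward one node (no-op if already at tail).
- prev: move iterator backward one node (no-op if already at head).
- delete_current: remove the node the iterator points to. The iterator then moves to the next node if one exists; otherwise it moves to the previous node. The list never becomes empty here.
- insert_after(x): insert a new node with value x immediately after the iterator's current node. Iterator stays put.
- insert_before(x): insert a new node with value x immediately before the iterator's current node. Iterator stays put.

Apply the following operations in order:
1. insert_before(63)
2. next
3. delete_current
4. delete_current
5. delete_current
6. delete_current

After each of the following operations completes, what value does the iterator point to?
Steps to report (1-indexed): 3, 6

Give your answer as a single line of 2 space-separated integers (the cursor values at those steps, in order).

After 1 (insert_before(63)): list=[63, 4, 9, 8, 7, 3] cursor@4
After 2 (next): list=[63, 4, 9, 8, 7, 3] cursor@9
After 3 (delete_current): list=[63, 4, 8, 7, 3] cursor@8
After 4 (delete_current): list=[63, 4, 7, 3] cursor@7
After 5 (delete_current): list=[63, 4, 3] cursor@3
After 6 (delete_current): list=[63, 4] cursor@4

Answer: 8 4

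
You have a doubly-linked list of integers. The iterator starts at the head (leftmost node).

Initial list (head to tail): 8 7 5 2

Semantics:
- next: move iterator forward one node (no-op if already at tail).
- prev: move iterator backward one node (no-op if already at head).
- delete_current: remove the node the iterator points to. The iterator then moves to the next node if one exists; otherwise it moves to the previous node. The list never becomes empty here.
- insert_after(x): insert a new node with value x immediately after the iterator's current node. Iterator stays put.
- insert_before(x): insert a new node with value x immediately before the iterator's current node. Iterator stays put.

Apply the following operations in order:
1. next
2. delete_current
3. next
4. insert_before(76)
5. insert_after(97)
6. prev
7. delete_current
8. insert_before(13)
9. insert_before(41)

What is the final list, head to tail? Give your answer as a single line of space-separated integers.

Answer: 8 5 13 41 2 97

Derivation:
After 1 (next): list=[8, 7, 5, 2] cursor@7
After 2 (delete_current): list=[8, 5, 2] cursor@5
After 3 (next): list=[8, 5, 2] cursor@2
After 4 (insert_before(76)): list=[8, 5, 76, 2] cursor@2
After 5 (insert_after(97)): list=[8, 5, 76, 2, 97] cursor@2
After 6 (prev): list=[8, 5, 76, 2, 97] cursor@76
After 7 (delete_current): list=[8, 5, 2, 97] cursor@2
After 8 (insert_before(13)): list=[8, 5, 13, 2, 97] cursor@2
After 9 (insert_before(41)): list=[8, 5, 13, 41, 2, 97] cursor@2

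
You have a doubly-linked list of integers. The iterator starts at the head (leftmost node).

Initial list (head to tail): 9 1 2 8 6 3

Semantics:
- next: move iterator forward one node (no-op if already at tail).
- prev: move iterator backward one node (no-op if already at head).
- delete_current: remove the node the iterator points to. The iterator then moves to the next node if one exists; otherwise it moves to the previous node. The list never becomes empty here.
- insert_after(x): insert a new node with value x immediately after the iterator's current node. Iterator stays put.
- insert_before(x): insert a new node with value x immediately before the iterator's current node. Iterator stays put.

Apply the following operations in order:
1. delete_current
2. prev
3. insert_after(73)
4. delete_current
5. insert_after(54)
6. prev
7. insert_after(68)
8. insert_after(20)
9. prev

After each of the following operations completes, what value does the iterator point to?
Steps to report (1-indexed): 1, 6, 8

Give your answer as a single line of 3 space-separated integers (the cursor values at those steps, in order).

After 1 (delete_current): list=[1, 2, 8, 6, 3] cursor@1
After 2 (prev): list=[1, 2, 8, 6, 3] cursor@1
After 3 (insert_after(73)): list=[1, 73, 2, 8, 6, 3] cursor@1
After 4 (delete_current): list=[73, 2, 8, 6, 3] cursor@73
After 5 (insert_after(54)): list=[73, 54, 2, 8, 6, 3] cursor@73
After 6 (prev): list=[73, 54, 2, 8, 6, 3] cursor@73
After 7 (insert_after(68)): list=[73, 68, 54, 2, 8, 6, 3] cursor@73
After 8 (insert_after(20)): list=[73, 20, 68, 54, 2, 8, 6, 3] cursor@73
After 9 (prev): list=[73, 20, 68, 54, 2, 8, 6, 3] cursor@73

Answer: 1 73 73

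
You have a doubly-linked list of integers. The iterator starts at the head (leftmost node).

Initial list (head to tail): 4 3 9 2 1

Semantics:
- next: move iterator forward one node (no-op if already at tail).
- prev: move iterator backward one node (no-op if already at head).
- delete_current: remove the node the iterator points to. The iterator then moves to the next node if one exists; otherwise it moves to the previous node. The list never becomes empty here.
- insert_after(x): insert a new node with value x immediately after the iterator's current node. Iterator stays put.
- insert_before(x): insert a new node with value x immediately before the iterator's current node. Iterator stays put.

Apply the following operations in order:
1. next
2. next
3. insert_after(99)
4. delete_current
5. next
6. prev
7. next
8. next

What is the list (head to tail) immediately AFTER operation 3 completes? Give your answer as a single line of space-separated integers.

After 1 (next): list=[4, 3, 9, 2, 1] cursor@3
After 2 (next): list=[4, 3, 9, 2, 1] cursor@9
After 3 (insert_after(99)): list=[4, 3, 9, 99, 2, 1] cursor@9

Answer: 4 3 9 99 2 1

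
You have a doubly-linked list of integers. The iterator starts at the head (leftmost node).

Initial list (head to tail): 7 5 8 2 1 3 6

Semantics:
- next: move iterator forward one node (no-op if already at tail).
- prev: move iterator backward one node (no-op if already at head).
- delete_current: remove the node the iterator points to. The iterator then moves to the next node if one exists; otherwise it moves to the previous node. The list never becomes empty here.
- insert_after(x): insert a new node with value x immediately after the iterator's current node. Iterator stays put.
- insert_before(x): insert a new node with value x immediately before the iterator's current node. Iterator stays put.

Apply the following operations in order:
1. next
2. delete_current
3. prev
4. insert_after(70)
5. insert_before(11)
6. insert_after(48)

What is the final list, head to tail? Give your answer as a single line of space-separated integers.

After 1 (next): list=[7, 5, 8, 2, 1, 3, 6] cursor@5
After 2 (delete_current): list=[7, 8, 2, 1, 3, 6] cursor@8
After 3 (prev): list=[7, 8, 2, 1, 3, 6] cursor@7
After 4 (insert_after(70)): list=[7, 70, 8, 2, 1, 3, 6] cursor@7
After 5 (insert_before(11)): list=[11, 7, 70, 8, 2, 1, 3, 6] cursor@7
After 6 (insert_after(48)): list=[11, 7, 48, 70, 8, 2, 1, 3, 6] cursor@7

Answer: 11 7 48 70 8 2 1 3 6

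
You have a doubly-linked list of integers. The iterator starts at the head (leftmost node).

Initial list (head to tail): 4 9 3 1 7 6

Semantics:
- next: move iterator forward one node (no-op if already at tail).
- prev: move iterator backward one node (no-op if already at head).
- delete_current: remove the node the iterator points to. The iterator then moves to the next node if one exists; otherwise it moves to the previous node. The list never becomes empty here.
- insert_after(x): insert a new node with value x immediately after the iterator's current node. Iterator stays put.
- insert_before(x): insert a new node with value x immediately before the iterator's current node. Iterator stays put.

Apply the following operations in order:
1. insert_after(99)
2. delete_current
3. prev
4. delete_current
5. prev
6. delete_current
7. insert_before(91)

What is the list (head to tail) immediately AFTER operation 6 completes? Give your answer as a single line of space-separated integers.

After 1 (insert_after(99)): list=[4, 99, 9, 3, 1, 7, 6] cursor@4
After 2 (delete_current): list=[99, 9, 3, 1, 7, 6] cursor@99
After 3 (prev): list=[99, 9, 3, 1, 7, 6] cursor@99
After 4 (delete_current): list=[9, 3, 1, 7, 6] cursor@9
After 5 (prev): list=[9, 3, 1, 7, 6] cursor@9
After 6 (delete_current): list=[3, 1, 7, 6] cursor@3

Answer: 3 1 7 6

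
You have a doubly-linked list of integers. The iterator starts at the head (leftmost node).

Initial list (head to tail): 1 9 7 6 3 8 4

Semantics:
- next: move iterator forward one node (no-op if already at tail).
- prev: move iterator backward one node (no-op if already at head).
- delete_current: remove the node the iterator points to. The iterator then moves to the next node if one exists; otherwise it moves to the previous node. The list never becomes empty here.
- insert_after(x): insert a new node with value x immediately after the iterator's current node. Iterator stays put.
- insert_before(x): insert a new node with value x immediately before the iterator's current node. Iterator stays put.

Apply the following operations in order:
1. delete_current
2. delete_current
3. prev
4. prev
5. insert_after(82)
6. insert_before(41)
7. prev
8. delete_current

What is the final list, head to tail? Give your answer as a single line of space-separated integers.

After 1 (delete_current): list=[9, 7, 6, 3, 8, 4] cursor@9
After 2 (delete_current): list=[7, 6, 3, 8, 4] cursor@7
After 3 (prev): list=[7, 6, 3, 8, 4] cursor@7
After 4 (prev): list=[7, 6, 3, 8, 4] cursor@7
After 5 (insert_after(82)): list=[7, 82, 6, 3, 8, 4] cursor@7
After 6 (insert_before(41)): list=[41, 7, 82, 6, 3, 8, 4] cursor@7
After 7 (prev): list=[41, 7, 82, 6, 3, 8, 4] cursor@41
After 8 (delete_current): list=[7, 82, 6, 3, 8, 4] cursor@7

Answer: 7 82 6 3 8 4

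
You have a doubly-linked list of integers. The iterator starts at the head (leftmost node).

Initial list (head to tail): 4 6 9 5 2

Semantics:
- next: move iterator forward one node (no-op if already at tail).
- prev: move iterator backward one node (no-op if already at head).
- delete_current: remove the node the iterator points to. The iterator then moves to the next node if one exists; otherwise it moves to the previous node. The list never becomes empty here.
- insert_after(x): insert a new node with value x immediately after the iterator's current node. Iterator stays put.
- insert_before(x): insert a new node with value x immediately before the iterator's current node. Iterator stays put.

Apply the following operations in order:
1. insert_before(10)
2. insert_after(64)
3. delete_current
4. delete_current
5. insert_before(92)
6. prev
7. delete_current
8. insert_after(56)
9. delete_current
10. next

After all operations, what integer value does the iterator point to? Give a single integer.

After 1 (insert_before(10)): list=[10, 4, 6, 9, 5, 2] cursor@4
After 2 (insert_after(64)): list=[10, 4, 64, 6, 9, 5, 2] cursor@4
After 3 (delete_current): list=[10, 64, 6, 9, 5, 2] cursor@64
After 4 (delete_current): list=[10, 6, 9, 5, 2] cursor@6
After 5 (insert_before(92)): list=[10, 92, 6, 9, 5, 2] cursor@6
After 6 (prev): list=[10, 92, 6, 9, 5, 2] cursor@92
After 7 (delete_current): list=[10, 6, 9, 5, 2] cursor@6
After 8 (insert_after(56)): list=[10, 6, 56, 9, 5, 2] cursor@6
After 9 (delete_current): list=[10, 56, 9, 5, 2] cursor@56
After 10 (next): list=[10, 56, 9, 5, 2] cursor@9

Answer: 9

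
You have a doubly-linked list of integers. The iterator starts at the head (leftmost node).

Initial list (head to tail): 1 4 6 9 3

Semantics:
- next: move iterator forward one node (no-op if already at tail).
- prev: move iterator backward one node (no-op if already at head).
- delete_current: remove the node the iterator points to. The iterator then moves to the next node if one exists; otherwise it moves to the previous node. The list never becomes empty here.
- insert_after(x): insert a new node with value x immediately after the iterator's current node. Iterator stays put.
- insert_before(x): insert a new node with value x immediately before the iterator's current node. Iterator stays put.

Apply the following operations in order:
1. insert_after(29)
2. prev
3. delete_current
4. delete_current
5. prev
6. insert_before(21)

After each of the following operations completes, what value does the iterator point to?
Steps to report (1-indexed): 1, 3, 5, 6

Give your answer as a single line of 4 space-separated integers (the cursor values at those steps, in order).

After 1 (insert_after(29)): list=[1, 29, 4, 6, 9, 3] cursor@1
After 2 (prev): list=[1, 29, 4, 6, 9, 3] cursor@1
After 3 (delete_current): list=[29, 4, 6, 9, 3] cursor@29
After 4 (delete_current): list=[4, 6, 9, 3] cursor@4
After 5 (prev): list=[4, 6, 9, 3] cursor@4
After 6 (insert_before(21)): list=[21, 4, 6, 9, 3] cursor@4

Answer: 1 29 4 4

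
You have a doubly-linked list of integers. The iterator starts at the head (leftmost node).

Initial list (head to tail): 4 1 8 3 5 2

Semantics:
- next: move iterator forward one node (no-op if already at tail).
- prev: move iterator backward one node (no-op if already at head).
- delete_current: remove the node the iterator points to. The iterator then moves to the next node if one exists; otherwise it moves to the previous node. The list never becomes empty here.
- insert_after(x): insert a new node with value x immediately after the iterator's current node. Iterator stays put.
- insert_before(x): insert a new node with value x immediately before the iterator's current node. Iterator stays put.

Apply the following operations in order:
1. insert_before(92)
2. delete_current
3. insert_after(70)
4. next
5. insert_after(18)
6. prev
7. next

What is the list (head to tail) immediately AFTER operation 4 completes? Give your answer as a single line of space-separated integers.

Answer: 92 1 70 8 3 5 2

Derivation:
After 1 (insert_before(92)): list=[92, 4, 1, 8, 3, 5, 2] cursor@4
After 2 (delete_current): list=[92, 1, 8, 3, 5, 2] cursor@1
After 3 (insert_after(70)): list=[92, 1, 70, 8, 3, 5, 2] cursor@1
After 4 (next): list=[92, 1, 70, 8, 3, 5, 2] cursor@70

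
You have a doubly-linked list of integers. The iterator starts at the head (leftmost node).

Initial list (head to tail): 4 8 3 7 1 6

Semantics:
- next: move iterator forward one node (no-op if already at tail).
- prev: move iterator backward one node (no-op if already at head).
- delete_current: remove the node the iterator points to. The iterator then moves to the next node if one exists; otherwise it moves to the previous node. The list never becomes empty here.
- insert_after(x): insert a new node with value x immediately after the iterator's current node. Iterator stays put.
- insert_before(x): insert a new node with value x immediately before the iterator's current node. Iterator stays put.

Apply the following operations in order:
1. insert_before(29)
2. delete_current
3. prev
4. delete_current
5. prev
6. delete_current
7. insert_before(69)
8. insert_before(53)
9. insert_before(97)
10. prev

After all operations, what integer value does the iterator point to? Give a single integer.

Answer: 97

Derivation:
After 1 (insert_before(29)): list=[29, 4, 8, 3, 7, 1, 6] cursor@4
After 2 (delete_current): list=[29, 8, 3, 7, 1, 6] cursor@8
After 3 (prev): list=[29, 8, 3, 7, 1, 6] cursor@29
After 4 (delete_current): list=[8, 3, 7, 1, 6] cursor@8
After 5 (prev): list=[8, 3, 7, 1, 6] cursor@8
After 6 (delete_current): list=[3, 7, 1, 6] cursor@3
After 7 (insert_before(69)): list=[69, 3, 7, 1, 6] cursor@3
After 8 (insert_before(53)): list=[69, 53, 3, 7, 1, 6] cursor@3
After 9 (insert_before(97)): list=[69, 53, 97, 3, 7, 1, 6] cursor@3
After 10 (prev): list=[69, 53, 97, 3, 7, 1, 6] cursor@97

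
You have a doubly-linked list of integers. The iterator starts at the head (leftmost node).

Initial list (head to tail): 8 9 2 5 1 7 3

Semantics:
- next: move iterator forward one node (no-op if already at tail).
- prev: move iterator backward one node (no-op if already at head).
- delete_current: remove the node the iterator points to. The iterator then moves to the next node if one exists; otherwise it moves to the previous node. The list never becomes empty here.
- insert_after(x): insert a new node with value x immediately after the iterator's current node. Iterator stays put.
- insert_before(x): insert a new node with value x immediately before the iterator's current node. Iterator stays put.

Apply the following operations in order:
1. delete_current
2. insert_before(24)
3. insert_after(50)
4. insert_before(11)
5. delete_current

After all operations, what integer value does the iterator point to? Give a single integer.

After 1 (delete_current): list=[9, 2, 5, 1, 7, 3] cursor@9
After 2 (insert_before(24)): list=[24, 9, 2, 5, 1, 7, 3] cursor@9
After 3 (insert_after(50)): list=[24, 9, 50, 2, 5, 1, 7, 3] cursor@9
After 4 (insert_before(11)): list=[24, 11, 9, 50, 2, 5, 1, 7, 3] cursor@9
After 5 (delete_current): list=[24, 11, 50, 2, 5, 1, 7, 3] cursor@50

Answer: 50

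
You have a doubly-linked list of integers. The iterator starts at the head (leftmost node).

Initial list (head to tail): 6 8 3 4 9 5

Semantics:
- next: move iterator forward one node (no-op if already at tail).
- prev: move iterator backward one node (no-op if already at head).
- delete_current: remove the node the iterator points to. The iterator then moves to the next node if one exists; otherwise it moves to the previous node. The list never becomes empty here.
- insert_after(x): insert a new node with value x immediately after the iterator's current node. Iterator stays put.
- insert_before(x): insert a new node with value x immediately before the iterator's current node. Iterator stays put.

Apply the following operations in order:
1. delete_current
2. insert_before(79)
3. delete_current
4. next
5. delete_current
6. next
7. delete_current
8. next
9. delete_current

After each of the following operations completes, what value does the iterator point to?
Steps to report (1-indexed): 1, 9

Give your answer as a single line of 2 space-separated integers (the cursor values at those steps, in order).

Answer: 8 3

Derivation:
After 1 (delete_current): list=[8, 3, 4, 9, 5] cursor@8
After 2 (insert_before(79)): list=[79, 8, 3, 4, 9, 5] cursor@8
After 3 (delete_current): list=[79, 3, 4, 9, 5] cursor@3
After 4 (next): list=[79, 3, 4, 9, 5] cursor@4
After 5 (delete_current): list=[79, 3, 9, 5] cursor@9
After 6 (next): list=[79, 3, 9, 5] cursor@5
After 7 (delete_current): list=[79, 3, 9] cursor@9
After 8 (next): list=[79, 3, 9] cursor@9
After 9 (delete_current): list=[79, 3] cursor@3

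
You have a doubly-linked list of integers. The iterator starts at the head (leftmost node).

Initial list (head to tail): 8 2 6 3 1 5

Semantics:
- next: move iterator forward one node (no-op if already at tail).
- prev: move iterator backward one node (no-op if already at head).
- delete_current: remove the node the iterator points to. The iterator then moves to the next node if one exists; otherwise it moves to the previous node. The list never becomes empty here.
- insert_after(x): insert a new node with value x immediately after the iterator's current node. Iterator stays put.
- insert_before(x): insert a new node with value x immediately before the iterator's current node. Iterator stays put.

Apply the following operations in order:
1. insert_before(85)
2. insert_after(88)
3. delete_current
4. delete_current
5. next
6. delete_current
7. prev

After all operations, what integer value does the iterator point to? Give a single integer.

After 1 (insert_before(85)): list=[85, 8, 2, 6, 3, 1, 5] cursor@8
After 2 (insert_after(88)): list=[85, 8, 88, 2, 6, 3, 1, 5] cursor@8
After 3 (delete_current): list=[85, 88, 2, 6, 3, 1, 5] cursor@88
After 4 (delete_current): list=[85, 2, 6, 3, 1, 5] cursor@2
After 5 (next): list=[85, 2, 6, 3, 1, 5] cursor@6
After 6 (delete_current): list=[85, 2, 3, 1, 5] cursor@3
After 7 (prev): list=[85, 2, 3, 1, 5] cursor@2

Answer: 2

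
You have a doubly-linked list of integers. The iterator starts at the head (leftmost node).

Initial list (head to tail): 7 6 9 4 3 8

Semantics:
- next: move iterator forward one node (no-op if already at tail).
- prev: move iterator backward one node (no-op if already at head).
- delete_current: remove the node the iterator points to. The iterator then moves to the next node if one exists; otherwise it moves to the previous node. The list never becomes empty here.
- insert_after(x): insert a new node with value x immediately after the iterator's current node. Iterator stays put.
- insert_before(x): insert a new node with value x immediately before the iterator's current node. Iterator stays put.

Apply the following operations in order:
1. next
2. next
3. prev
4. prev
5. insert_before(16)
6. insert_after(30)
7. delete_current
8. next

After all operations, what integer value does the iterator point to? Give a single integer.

After 1 (next): list=[7, 6, 9, 4, 3, 8] cursor@6
After 2 (next): list=[7, 6, 9, 4, 3, 8] cursor@9
After 3 (prev): list=[7, 6, 9, 4, 3, 8] cursor@6
After 4 (prev): list=[7, 6, 9, 4, 3, 8] cursor@7
After 5 (insert_before(16)): list=[16, 7, 6, 9, 4, 3, 8] cursor@7
After 6 (insert_after(30)): list=[16, 7, 30, 6, 9, 4, 3, 8] cursor@7
After 7 (delete_current): list=[16, 30, 6, 9, 4, 3, 8] cursor@30
After 8 (next): list=[16, 30, 6, 9, 4, 3, 8] cursor@6

Answer: 6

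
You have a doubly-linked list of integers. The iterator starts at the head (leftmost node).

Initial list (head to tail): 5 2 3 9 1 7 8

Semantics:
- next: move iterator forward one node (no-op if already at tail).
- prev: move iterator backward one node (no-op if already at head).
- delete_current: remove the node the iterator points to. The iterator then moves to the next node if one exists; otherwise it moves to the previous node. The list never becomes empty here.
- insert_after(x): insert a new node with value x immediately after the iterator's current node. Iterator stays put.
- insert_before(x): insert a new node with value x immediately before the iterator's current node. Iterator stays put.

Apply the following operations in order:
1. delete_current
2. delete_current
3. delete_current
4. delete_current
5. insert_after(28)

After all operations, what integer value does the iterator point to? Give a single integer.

After 1 (delete_current): list=[2, 3, 9, 1, 7, 8] cursor@2
After 2 (delete_current): list=[3, 9, 1, 7, 8] cursor@3
After 3 (delete_current): list=[9, 1, 7, 8] cursor@9
After 4 (delete_current): list=[1, 7, 8] cursor@1
After 5 (insert_after(28)): list=[1, 28, 7, 8] cursor@1

Answer: 1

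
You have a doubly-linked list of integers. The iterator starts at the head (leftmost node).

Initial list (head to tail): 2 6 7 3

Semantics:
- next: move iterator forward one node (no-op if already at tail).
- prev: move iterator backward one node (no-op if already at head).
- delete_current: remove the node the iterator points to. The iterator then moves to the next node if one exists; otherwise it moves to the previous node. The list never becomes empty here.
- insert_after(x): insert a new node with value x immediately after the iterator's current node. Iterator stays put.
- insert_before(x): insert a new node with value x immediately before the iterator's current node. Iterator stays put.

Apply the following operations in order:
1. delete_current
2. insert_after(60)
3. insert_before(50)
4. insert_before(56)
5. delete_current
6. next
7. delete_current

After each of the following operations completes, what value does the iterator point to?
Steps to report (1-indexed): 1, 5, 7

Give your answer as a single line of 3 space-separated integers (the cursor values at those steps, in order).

Answer: 6 60 3

Derivation:
After 1 (delete_current): list=[6, 7, 3] cursor@6
After 2 (insert_after(60)): list=[6, 60, 7, 3] cursor@6
After 3 (insert_before(50)): list=[50, 6, 60, 7, 3] cursor@6
After 4 (insert_before(56)): list=[50, 56, 6, 60, 7, 3] cursor@6
After 5 (delete_current): list=[50, 56, 60, 7, 3] cursor@60
After 6 (next): list=[50, 56, 60, 7, 3] cursor@7
After 7 (delete_current): list=[50, 56, 60, 3] cursor@3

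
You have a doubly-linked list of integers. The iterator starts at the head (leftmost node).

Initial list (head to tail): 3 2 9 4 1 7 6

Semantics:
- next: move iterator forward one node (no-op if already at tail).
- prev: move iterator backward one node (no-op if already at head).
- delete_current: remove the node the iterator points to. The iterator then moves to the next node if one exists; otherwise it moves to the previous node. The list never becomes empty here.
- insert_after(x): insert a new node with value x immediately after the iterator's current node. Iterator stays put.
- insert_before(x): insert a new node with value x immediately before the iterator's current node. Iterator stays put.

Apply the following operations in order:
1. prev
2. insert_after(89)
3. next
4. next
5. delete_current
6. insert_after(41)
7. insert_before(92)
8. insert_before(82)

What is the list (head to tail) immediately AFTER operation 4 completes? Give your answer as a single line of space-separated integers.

After 1 (prev): list=[3, 2, 9, 4, 1, 7, 6] cursor@3
After 2 (insert_after(89)): list=[3, 89, 2, 9, 4, 1, 7, 6] cursor@3
After 3 (next): list=[3, 89, 2, 9, 4, 1, 7, 6] cursor@89
After 4 (next): list=[3, 89, 2, 9, 4, 1, 7, 6] cursor@2

Answer: 3 89 2 9 4 1 7 6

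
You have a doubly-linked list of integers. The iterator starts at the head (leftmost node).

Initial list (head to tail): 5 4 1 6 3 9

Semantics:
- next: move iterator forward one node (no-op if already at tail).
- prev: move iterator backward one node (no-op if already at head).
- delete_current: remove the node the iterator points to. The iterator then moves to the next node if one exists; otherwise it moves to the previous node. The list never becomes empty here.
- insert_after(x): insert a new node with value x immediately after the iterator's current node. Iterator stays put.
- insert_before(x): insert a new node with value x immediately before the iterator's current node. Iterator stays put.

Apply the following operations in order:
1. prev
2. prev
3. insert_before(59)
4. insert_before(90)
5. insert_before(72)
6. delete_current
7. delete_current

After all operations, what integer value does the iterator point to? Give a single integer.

Answer: 1

Derivation:
After 1 (prev): list=[5, 4, 1, 6, 3, 9] cursor@5
After 2 (prev): list=[5, 4, 1, 6, 3, 9] cursor@5
After 3 (insert_before(59)): list=[59, 5, 4, 1, 6, 3, 9] cursor@5
After 4 (insert_before(90)): list=[59, 90, 5, 4, 1, 6, 3, 9] cursor@5
After 5 (insert_before(72)): list=[59, 90, 72, 5, 4, 1, 6, 3, 9] cursor@5
After 6 (delete_current): list=[59, 90, 72, 4, 1, 6, 3, 9] cursor@4
After 7 (delete_current): list=[59, 90, 72, 1, 6, 3, 9] cursor@1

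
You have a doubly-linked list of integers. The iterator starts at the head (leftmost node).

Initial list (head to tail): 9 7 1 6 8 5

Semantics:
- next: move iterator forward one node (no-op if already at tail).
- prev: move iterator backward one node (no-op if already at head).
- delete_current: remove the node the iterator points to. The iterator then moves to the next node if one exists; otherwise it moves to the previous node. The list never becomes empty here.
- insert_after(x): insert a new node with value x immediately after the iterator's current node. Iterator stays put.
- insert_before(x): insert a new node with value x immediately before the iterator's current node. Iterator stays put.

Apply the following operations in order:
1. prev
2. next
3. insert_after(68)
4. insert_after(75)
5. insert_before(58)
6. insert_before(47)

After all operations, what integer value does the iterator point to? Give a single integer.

Answer: 7

Derivation:
After 1 (prev): list=[9, 7, 1, 6, 8, 5] cursor@9
After 2 (next): list=[9, 7, 1, 6, 8, 5] cursor@7
After 3 (insert_after(68)): list=[9, 7, 68, 1, 6, 8, 5] cursor@7
After 4 (insert_after(75)): list=[9, 7, 75, 68, 1, 6, 8, 5] cursor@7
After 5 (insert_before(58)): list=[9, 58, 7, 75, 68, 1, 6, 8, 5] cursor@7
After 6 (insert_before(47)): list=[9, 58, 47, 7, 75, 68, 1, 6, 8, 5] cursor@7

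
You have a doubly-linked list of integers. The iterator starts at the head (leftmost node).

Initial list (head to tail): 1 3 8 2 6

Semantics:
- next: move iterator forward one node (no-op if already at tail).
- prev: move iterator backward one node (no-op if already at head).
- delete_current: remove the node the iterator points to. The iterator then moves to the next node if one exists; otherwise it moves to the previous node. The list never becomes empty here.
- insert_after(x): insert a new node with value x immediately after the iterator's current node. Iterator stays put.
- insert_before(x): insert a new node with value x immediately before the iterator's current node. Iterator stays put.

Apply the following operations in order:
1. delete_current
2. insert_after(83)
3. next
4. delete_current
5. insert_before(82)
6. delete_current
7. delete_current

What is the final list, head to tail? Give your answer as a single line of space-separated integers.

Answer: 3 82 6

Derivation:
After 1 (delete_current): list=[3, 8, 2, 6] cursor@3
After 2 (insert_after(83)): list=[3, 83, 8, 2, 6] cursor@3
After 3 (next): list=[3, 83, 8, 2, 6] cursor@83
After 4 (delete_current): list=[3, 8, 2, 6] cursor@8
After 5 (insert_before(82)): list=[3, 82, 8, 2, 6] cursor@8
After 6 (delete_current): list=[3, 82, 2, 6] cursor@2
After 7 (delete_current): list=[3, 82, 6] cursor@6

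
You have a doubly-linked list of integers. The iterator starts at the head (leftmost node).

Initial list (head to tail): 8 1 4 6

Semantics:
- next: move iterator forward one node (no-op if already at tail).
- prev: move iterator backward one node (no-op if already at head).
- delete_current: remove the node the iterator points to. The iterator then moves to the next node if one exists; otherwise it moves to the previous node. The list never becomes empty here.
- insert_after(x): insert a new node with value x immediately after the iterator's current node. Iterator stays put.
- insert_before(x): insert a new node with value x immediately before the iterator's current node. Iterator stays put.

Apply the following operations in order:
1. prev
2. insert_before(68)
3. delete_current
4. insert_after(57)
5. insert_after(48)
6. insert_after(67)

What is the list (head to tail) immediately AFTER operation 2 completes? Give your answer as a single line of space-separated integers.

Answer: 68 8 1 4 6

Derivation:
After 1 (prev): list=[8, 1, 4, 6] cursor@8
After 2 (insert_before(68)): list=[68, 8, 1, 4, 6] cursor@8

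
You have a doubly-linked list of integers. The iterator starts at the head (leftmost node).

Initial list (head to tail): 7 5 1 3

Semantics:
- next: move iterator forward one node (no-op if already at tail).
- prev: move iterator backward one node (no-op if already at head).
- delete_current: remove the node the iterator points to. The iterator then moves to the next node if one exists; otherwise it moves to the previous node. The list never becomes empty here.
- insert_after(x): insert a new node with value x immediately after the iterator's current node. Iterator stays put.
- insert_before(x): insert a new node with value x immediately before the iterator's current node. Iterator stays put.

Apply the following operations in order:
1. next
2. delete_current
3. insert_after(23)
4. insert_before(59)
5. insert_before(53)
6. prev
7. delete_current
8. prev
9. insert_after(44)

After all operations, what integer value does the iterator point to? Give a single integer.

After 1 (next): list=[7, 5, 1, 3] cursor@5
After 2 (delete_current): list=[7, 1, 3] cursor@1
After 3 (insert_after(23)): list=[7, 1, 23, 3] cursor@1
After 4 (insert_before(59)): list=[7, 59, 1, 23, 3] cursor@1
After 5 (insert_before(53)): list=[7, 59, 53, 1, 23, 3] cursor@1
After 6 (prev): list=[7, 59, 53, 1, 23, 3] cursor@53
After 7 (delete_current): list=[7, 59, 1, 23, 3] cursor@1
After 8 (prev): list=[7, 59, 1, 23, 3] cursor@59
After 9 (insert_after(44)): list=[7, 59, 44, 1, 23, 3] cursor@59

Answer: 59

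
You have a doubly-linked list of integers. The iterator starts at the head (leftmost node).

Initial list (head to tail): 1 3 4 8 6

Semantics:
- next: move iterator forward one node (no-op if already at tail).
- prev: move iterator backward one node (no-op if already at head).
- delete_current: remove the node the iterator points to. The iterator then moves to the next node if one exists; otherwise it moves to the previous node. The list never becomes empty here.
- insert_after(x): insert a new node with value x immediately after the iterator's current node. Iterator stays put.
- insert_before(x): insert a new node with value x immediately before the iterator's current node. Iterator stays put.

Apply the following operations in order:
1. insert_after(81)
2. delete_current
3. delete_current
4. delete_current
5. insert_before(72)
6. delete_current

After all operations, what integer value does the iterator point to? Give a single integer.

Answer: 8

Derivation:
After 1 (insert_after(81)): list=[1, 81, 3, 4, 8, 6] cursor@1
After 2 (delete_current): list=[81, 3, 4, 8, 6] cursor@81
After 3 (delete_current): list=[3, 4, 8, 6] cursor@3
After 4 (delete_current): list=[4, 8, 6] cursor@4
After 5 (insert_before(72)): list=[72, 4, 8, 6] cursor@4
After 6 (delete_current): list=[72, 8, 6] cursor@8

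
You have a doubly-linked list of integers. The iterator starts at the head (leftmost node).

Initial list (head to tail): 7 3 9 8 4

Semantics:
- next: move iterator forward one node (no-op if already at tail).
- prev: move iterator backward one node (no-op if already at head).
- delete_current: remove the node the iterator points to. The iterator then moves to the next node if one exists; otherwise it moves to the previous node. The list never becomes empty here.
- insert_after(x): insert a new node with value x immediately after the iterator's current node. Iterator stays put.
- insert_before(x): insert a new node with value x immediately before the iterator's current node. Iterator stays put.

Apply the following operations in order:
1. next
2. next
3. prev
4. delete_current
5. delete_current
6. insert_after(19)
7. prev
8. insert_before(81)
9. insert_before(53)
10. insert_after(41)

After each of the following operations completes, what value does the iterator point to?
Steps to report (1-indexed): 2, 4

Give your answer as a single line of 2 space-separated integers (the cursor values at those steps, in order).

Answer: 9 9

Derivation:
After 1 (next): list=[7, 3, 9, 8, 4] cursor@3
After 2 (next): list=[7, 3, 9, 8, 4] cursor@9
After 3 (prev): list=[7, 3, 9, 8, 4] cursor@3
After 4 (delete_current): list=[7, 9, 8, 4] cursor@9
After 5 (delete_current): list=[7, 8, 4] cursor@8
After 6 (insert_after(19)): list=[7, 8, 19, 4] cursor@8
After 7 (prev): list=[7, 8, 19, 4] cursor@7
After 8 (insert_before(81)): list=[81, 7, 8, 19, 4] cursor@7
After 9 (insert_before(53)): list=[81, 53, 7, 8, 19, 4] cursor@7
After 10 (insert_after(41)): list=[81, 53, 7, 41, 8, 19, 4] cursor@7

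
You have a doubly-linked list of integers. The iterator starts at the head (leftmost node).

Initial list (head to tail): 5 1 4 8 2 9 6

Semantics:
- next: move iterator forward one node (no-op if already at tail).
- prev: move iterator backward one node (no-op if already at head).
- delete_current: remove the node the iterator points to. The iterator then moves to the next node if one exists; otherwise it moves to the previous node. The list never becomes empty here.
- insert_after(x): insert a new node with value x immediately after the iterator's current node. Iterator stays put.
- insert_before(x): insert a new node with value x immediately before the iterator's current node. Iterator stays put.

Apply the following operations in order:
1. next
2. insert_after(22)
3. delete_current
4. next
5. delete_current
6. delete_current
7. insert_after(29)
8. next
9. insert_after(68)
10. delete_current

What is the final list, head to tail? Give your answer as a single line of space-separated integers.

After 1 (next): list=[5, 1, 4, 8, 2, 9, 6] cursor@1
After 2 (insert_after(22)): list=[5, 1, 22, 4, 8, 2, 9, 6] cursor@1
After 3 (delete_current): list=[5, 22, 4, 8, 2, 9, 6] cursor@22
After 4 (next): list=[5, 22, 4, 8, 2, 9, 6] cursor@4
After 5 (delete_current): list=[5, 22, 8, 2, 9, 6] cursor@8
After 6 (delete_current): list=[5, 22, 2, 9, 6] cursor@2
After 7 (insert_after(29)): list=[5, 22, 2, 29, 9, 6] cursor@2
After 8 (next): list=[5, 22, 2, 29, 9, 6] cursor@29
After 9 (insert_after(68)): list=[5, 22, 2, 29, 68, 9, 6] cursor@29
After 10 (delete_current): list=[5, 22, 2, 68, 9, 6] cursor@68

Answer: 5 22 2 68 9 6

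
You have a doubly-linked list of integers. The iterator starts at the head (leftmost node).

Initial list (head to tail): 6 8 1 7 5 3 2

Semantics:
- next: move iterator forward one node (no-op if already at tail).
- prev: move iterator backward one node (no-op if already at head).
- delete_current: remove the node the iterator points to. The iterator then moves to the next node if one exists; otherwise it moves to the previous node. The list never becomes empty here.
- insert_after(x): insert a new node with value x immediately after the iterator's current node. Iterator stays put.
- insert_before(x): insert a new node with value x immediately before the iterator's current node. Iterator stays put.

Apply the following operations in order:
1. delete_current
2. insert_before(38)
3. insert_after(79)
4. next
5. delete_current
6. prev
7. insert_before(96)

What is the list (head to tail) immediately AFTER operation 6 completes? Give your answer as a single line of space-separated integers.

Answer: 38 8 1 7 5 3 2

Derivation:
After 1 (delete_current): list=[8, 1, 7, 5, 3, 2] cursor@8
After 2 (insert_before(38)): list=[38, 8, 1, 7, 5, 3, 2] cursor@8
After 3 (insert_after(79)): list=[38, 8, 79, 1, 7, 5, 3, 2] cursor@8
After 4 (next): list=[38, 8, 79, 1, 7, 5, 3, 2] cursor@79
After 5 (delete_current): list=[38, 8, 1, 7, 5, 3, 2] cursor@1
After 6 (prev): list=[38, 8, 1, 7, 5, 3, 2] cursor@8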